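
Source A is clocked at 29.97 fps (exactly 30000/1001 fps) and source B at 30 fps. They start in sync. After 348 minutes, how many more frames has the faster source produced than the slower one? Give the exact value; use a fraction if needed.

626400/1001 frames

348 min = 20880 s.
A emits 30000/1001 × 20880 = 626400000/1001 frames; B emits 30 × 20880 = 626400.
Difference = 626400/1001 frames (≈ 625.7742); B is ahead of A.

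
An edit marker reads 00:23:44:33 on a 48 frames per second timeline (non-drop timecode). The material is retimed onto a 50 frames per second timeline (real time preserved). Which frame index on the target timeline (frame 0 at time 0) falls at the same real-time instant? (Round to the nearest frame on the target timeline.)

frame 71234

Source frame index: (0×3600 + 23×60 + 44) × 48 + 33 = 68385.
Real time: 68385 / (48) = 22795/16 s.
Target frame: (22795/16) × (50) = 569875/8 ≈ 71234.375 → 71234.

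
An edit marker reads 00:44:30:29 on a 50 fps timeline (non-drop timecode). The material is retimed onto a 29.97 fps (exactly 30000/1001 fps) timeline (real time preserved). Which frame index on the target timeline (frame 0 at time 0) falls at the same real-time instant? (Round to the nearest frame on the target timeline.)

frame 80037

Source frame index: (0×3600 + 44×60 + 30) × 50 + 29 = 133529.
Real time: 133529 / (50) = 133529/50 s.
Target frame: (133529/50) × (30000/1001) = 7283400/91 ≈ 80037.363 → 80037.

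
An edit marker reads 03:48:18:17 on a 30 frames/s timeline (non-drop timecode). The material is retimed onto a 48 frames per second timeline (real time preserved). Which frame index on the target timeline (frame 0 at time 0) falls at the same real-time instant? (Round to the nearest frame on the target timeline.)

Source frame index: (3×3600 + 48×60 + 18) × 30 + 17 = 410957.
Real time: 410957 / (30) = 410957/30 s.
Target frame: (410957/30) × (48) = 3287656/5 ≈ 657531.200 → 657531.

frame 657531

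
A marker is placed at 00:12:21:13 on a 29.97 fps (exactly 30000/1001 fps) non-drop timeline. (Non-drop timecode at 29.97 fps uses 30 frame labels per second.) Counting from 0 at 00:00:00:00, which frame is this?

Total seconds to the label: (0 × 3600 + 12 × 60 + 21) = 741.
Frame index = 741 × 30 + 13 = 22243.

frame 22243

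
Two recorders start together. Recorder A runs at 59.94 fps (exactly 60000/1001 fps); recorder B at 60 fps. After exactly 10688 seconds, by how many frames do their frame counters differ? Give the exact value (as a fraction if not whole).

A emits 60000/1001 × 10688 = 641280000/1001 frames; B emits 60 × 10688 = 641280.
Difference = 641280/1001 frames (≈ 640.6394); B is ahead of A.

641280/1001 frames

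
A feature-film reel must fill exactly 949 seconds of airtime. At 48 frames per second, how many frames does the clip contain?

45552 frames

Frames = 949 × 48 = 45552.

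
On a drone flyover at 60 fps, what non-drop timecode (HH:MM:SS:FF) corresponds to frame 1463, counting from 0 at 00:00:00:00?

1463 ÷ 60 = 24 full seconds, remainder 23 frames.
24 s = 0 h 0 min 24 s.
Timecode: 00:00:24:23.

00:00:24:23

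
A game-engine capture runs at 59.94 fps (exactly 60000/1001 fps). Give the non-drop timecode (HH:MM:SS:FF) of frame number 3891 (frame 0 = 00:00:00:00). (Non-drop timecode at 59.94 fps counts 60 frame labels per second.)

00:01:04:51

3891 ÷ 60 = 64 full seconds, remainder 51 frames.
64 s = 0 h 1 min 4 s.
Timecode: 00:01:04:51.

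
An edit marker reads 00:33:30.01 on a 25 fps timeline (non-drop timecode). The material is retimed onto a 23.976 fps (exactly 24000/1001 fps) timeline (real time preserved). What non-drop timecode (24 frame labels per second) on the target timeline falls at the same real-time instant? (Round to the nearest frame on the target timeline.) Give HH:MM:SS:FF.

Source frame index: (0×3600 + 33×60 + 30) × 25 + 1 = 50251.
Real time: 50251 / (25) = 50251/25 s.
Target frame: (50251/25) × (24000/1001) = 48240960/1001 ≈ 48192.767 → 48193.
At 24 labels/s: frame 48193 → 00:33:28:01.

00:33:28:01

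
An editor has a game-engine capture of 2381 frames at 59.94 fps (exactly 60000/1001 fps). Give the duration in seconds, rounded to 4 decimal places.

Running time = 2381 × 1001/60000 = 2383381/60000 s ≈ 39.7230 s.

39.7230 seconds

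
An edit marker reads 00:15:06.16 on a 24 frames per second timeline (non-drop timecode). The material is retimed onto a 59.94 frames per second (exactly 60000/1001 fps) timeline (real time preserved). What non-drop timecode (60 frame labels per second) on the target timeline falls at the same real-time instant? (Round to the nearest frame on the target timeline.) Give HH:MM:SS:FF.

Source frame index: (0×3600 + 15×60 + 6) × 24 + 16 = 21760.
Real time: 21760 / (24) = 2720/3 s.
Target frame: (2720/3) × (60000/1001) = 54400000/1001 ≈ 54345.654 → 54346.
At 60 labels/s: frame 54346 → 00:15:05:46.

00:15:05:46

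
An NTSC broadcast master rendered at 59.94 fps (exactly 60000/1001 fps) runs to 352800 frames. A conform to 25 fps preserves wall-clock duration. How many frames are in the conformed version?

147147 frames

Target frames = source frames × (target rate / source rate) = 352800 × (25)/(60000/1001) = 352800 × 1001/2400 = 147147.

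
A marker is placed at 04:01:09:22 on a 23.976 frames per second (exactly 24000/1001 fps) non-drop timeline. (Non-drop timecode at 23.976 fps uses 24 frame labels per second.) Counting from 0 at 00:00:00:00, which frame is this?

frame 347278

Total seconds to the label: (4 × 3600 + 1 × 60 + 9) = 14469.
Frame index = 14469 × 24 + 22 = 347278.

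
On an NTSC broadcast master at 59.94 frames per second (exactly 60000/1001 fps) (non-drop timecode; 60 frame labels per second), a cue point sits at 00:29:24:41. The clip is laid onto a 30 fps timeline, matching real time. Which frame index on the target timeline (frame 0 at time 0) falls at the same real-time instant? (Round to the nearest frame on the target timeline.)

frame 52993

Source frame index: (0×3600 + 29×60 + 24) × 60 + 41 = 105881.
Real time: 105881 / (60000/1001) = 105986881/60000 s.
Target frame: (105986881/60000) × (30) = 105986881/2000 ≈ 52993.440 → 52993.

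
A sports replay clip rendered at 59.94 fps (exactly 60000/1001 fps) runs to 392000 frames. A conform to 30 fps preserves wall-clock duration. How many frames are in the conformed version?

196196 frames

Target frames = source frames × (target rate / source rate) = 392000 × (30)/(60000/1001) = 392000 × 1001/2000 = 196196.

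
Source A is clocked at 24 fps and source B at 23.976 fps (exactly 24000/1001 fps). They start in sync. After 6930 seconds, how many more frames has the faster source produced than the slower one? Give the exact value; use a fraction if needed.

A emits 24 × 6930 = 166320 frames; B emits 24000/1001 × 6930 = 2160000/13.
Difference = 2160/13 frames (≈ 166.1538); B is behind A.

2160/13 frames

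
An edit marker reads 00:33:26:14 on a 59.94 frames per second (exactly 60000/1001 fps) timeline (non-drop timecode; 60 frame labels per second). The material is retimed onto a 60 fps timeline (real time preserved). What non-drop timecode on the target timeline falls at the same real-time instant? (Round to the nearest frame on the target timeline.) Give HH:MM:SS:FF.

00:33:28:14

Source frame index: (0×3600 + 33×60 + 26) × 60 + 14 = 120374.
Real time: 120374 / (60000/1001) = 60247187/30000 s.
Target frame: (60247187/30000) × (60) = 60247187/500 ≈ 120494.374 → 120494.
At 60 labels/s: frame 120494 → 00:33:28:14.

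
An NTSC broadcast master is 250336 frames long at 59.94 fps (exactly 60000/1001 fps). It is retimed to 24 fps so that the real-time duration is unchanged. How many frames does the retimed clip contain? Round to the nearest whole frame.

Frames at target rate = 250336 × (24) / (60000/1001) = 62646584/625 ≈ 100234.534.
Nearest whole frame: 100235.

100235 frames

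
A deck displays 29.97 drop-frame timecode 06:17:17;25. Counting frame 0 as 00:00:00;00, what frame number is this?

As if non-drop at 30 labels/s: (6 × 3600 + 17 × 60 + 17) × 30 + 25 = 679135.
Minute boundaries passed: 377; those not divisible by 10: 377 − 37 = 340; dropped labels = 2 × 340 = 680.
Actual frame index = 679135 − 680 = 678455.

678455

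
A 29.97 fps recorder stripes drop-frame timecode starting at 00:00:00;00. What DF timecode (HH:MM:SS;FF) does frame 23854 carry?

Each 10-minute DF block holds 10 × 60 × 30 − 9 × 2 = 17982 frames. 23854 ÷ 17982 → 1 full block, remainder 5872.
Within the partial block the first minute is 1800 frames and each further minute 1798, so 3 further minute boundaries passed. Total skipped labels = 18 × 1 + 2 × 3 = 24.
Non-drop label index = 23854 + 24 = 23878; at 30 labels/s that is 00:13:15:28, i.e. DF 00:13:15;28.

00:13:15;28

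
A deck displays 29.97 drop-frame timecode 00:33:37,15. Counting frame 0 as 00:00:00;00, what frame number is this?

60465

As if non-drop at 30 labels/s: (0 × 3600 + 33 × 60 + 37) × 30 + 15 = 60525.
Minute boundaries passed: 33; those not divisible by 10: 33 − 3 = 30; dropped labels = 2 × 30 = 60.
Actual frame index = 60525 − 60 = 60465.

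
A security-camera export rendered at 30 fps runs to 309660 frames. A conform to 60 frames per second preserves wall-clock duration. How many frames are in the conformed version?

Frames at target rate = 309660 × (60) / (30) = 619320.

619320 frames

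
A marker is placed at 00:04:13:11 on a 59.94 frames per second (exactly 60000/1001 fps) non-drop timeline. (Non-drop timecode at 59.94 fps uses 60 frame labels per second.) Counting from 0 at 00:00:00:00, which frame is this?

15191

Total seconds to the label: (0 × 3600 + 4 × 60 + 13) = 253.
Frame index = 253 × 60 + 11 = 15191.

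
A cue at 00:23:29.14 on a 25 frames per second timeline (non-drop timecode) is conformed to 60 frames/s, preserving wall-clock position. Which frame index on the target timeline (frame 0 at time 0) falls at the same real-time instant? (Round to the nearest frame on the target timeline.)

frame 84574

Source frame index: (0×3600 + 23×60 + 29) × 25 + 14 = 35239.
Real time: 35239 / (25) = 35239/25 s.
Target frame: (35239/25) × (60) = 422868/5 ≈ 84573.600 → 84574.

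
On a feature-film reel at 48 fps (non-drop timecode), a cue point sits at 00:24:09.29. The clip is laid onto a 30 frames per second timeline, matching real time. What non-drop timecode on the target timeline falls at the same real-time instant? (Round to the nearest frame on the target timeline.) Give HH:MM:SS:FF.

Source frame index: (0×3600 + 24×60 + 9) × 48 + 29 = 69581.
Real time: 69581 / (48) = 69581/48 s.
Target frame: (69581/48) × (30) = 347905/8 ≈ 43488.125 → 43488.
At 30 labels/s: frame 43488 → 00:24:09:18.

00:24:09:18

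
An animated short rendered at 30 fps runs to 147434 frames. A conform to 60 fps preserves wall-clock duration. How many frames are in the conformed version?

Frames at target rate = 147434 × (60) / (30) = 294868.

294868 frames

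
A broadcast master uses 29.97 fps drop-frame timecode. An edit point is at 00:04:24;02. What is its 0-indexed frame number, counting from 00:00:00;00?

7914

Complete 10-minute blocks: 0, each 17982 frames → 0.
Remaining 4 whole minutes in the current block: 1800 + 3 × 1798 = 7194 frames.
Within the current minute: 24 × 30 + 2 − 2 = 720 (labels ;00/;01 skipped at this minute). Total = 0 + 7194 + 720 = 7914.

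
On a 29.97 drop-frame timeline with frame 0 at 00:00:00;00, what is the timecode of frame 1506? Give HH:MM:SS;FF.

Each 10-minute DF block holds 10 × 60 × 30 − 9 × 2 = 17982 frames. 1506 ÷ 17982 → 0 full blocks, remainder 1506.
Within the partial block the first minute is 1800 frames and each further minute 1798, so 0 further minute boundaries passed. Total skipped labels = 18 × 0 + 2 × 0 = 0.
Non-drop label index = 1506 + 0 = 1506; at 30 labels/s that is 00:00:50:06, i.e. DF 00:00:50;06.

00:00:50;06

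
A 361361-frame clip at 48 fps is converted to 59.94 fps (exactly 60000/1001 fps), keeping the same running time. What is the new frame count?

451250 frames

Target frames = source frames × (target rate / source rate) = 361361 × (60000/1001)/(48) = 361361 × 1250/1001 = 451250.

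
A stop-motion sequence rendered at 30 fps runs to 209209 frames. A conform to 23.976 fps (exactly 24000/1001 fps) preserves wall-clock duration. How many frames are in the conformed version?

Target frames = source frames × (target rate / source rate) = 209209 × (24000/1001)/(30) = 209209 × 800/1001 = 167200.

167200 frames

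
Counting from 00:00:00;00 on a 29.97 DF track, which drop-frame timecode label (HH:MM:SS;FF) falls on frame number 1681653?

15:35:11;07

Ten DF minutes hold 17982 frames, so frame 1681653 lies in block 93 (frames 1672326–1690307) with 9327 frames into that block.
The block's first minute is 1800 frames and the rest 1798 each; 9327 frames reaches minute 5, so 93 × 18 + 5 × 2 = 1684 labels have been skipped so far.
Adding those back, label number 1681653 + 1684 = 1683337 at 30 labels/s is 56111 s + 7 f = 15 h 35 min 11 s frame 7, i.e. 15:35:11;07.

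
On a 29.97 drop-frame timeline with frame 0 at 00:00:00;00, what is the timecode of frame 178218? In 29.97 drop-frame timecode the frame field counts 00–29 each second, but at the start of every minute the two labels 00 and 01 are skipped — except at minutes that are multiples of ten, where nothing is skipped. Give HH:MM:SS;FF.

01:39:06;18

Each 10-minute DF block holds 10 × 60 × 30 − 9 × 2 = 17982 frames. 178218 ÷ 17982 → 9 full blocks, remainder 16380.
Within the partial block the first minute is 1800 frames and each further minute 1798, so 9 further minute boundaries passed. Total skipped labels = 18 × 9 + 2 × 9 = 180.
Non-drop label index = 178218 + 180 = 178398; at 30 labels/s that is 01:39:06:18, i.e. DF 01:39:06;18.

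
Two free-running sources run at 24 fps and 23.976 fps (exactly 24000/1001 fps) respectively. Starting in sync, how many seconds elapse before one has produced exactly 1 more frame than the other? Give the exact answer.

1001/24 seconds

The gap grows by |24000/1001 − 24| = 24/1001 frames per second.
Time for a 1-frame gap: 1 ÷ (24/1001) = 1001/24 s.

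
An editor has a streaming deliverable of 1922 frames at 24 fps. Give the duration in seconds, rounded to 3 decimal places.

Running time = 1922 × 1/24 = 961/12 s ≈ 80.083 s.

80.083 seconds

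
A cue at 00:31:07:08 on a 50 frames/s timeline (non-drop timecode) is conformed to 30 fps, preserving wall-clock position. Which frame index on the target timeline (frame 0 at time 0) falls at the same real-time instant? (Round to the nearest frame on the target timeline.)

frame 56015

Source frame index: (0×3600 + 31×60 + 7) × 50 + 8 = 93358.
Real time: 93358 / (50) = 46679/25 s.
Target frame: (46679/25) × (30) = 280074/5 ≈ 56014.800 → 56015.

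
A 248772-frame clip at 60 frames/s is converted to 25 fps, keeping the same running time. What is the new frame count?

103655 frames

Target frames = source frames × (target rate / source rate) = 248772 × (25)/(60) = 248772 × 5/12 = 103655.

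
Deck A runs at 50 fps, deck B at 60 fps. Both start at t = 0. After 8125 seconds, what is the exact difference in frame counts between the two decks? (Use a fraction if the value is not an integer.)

81250 frames

A emits 50 × 8125 = 406250 frames; B emits 60 × 8125 = 487500.
Difference = 81250 frames; B is ahead of A.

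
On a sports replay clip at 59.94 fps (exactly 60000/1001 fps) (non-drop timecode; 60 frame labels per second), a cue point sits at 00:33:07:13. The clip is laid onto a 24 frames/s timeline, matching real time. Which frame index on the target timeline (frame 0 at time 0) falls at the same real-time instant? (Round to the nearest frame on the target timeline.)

Source frame index: (0×3600 + 33×60 + 7) × 60 + 13 = 119233.
Real time: 119233 / (60000/1001) = 119352233/60000 s.
Target frame: (119352233/60000) × (24) = 119352233/2500 ≈ 47740.893 → 47741.

frame 47741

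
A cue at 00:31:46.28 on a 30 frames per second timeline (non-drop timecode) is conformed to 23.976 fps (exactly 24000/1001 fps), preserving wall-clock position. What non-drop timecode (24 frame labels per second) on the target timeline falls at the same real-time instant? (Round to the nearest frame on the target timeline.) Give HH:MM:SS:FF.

00:31:45:01

Source frame index: (0×3600 + 31×60 + 46) × 30 + 28 = 57208.
Real time: 57208 / (30) = 28604/15 s.
Target frame: (28604/15) × (24000/1001) = 45766400/1001 ≈ 45720.679 → 45721.
At 24 labels/s: frame 45721 → 00:31:45:01.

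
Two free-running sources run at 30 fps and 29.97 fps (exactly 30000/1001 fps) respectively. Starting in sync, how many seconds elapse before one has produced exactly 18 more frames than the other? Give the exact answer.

The gap grows by |30000/1001 − 30| = 30/1001 frames per second.
Time for a 18-frame gap: 18 ÷ (30/1001) = 600.6 s.

600.6 seconds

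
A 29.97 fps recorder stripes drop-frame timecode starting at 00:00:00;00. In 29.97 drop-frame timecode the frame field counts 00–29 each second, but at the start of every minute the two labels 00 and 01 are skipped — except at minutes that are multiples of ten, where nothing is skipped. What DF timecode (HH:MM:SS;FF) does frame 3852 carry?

00:02:08;16

Ten DF minutes hold 17982 frames, so frame 3852 lies in block 0 (frames 0–17981) with 3852 frames into that block.
The block's first minute is 1800 frames and the rest 1798 each; 3852 frames reaches minute 2, so 0 × 18 + 2 × 2 = 4 labels have been skipped so far.
Adding those back, label number 3852 + 4 = 3856 at 30 labels/s is 128 s + 16 f = 0 h 2 min 8 s frame 16, i.e. 00:02:08;16.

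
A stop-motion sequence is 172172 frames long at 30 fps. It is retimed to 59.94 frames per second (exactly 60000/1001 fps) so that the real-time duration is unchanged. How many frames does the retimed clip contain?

Target frames = source frames × (target rate / source rate) = 172172 × (60000/1001)/(30) = 172172 × 2000/1001 = 344000.

344000 frames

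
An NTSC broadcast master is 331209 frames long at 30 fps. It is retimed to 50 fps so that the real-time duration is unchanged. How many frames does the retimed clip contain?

Target frames = source frames × (target rate / source rate) = 331209 × (50)/(30) = 331209 × 5/3 = 552015.

552015 frames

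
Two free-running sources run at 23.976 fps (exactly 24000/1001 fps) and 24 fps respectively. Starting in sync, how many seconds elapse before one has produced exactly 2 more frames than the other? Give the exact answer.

The gap grows by |24 − 24000/1001| = 24/1001 frames per second.
Time for a 2-frame gap: 2 ÷ (24/1001) = 1001/12 s.

1001/12 seconds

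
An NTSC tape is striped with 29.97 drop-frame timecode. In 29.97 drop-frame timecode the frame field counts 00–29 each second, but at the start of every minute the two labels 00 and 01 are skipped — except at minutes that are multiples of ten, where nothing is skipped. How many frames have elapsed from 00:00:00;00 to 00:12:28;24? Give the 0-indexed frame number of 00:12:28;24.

As if non-drop at 30 labels/s: (0 × 3600 + 12 × 60 + 28) × 30 + 24 = 22464.
Minute boundaries passed: 12; those not divisible by 10: 12 − 1 = 11; dropped labels = 2 × 11 = 22.
Actual frame index = 22464 − 22 = 22442.

22442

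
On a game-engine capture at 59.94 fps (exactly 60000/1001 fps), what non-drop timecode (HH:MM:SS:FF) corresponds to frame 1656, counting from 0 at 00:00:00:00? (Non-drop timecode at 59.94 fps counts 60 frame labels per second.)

00:00:27:36

1656 ÷ 60 = 27 full seconds, remainder 36 frames.
27 s = 0 h 0 min 27 s.
Timecode: 00:00:27:36.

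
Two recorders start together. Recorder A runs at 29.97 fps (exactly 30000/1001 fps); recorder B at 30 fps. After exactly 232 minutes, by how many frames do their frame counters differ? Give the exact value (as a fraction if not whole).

232 min = 13920 s.
A emits 30000/1001 × 13920 = 417600000/1001 frames; B emits 30 × 13920 = 417600.
Difference = 417600/1001 frames (≈ 417.1828); B is ahead of A.

417600/1001 frames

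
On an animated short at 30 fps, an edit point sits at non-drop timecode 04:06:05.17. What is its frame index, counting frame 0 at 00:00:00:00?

442967

Total seconds to the label: (4 × 3600 + 6 × 60 + 5) = 14765.
Frame index = 14765 × 30 + 17 = 442967.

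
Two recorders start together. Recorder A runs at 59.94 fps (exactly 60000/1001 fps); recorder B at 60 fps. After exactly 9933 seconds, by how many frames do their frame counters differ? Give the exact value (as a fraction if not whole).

A emits 60000/1001 × 9933 = 7740000/13 frames; B emits 60 × 9933 = 595980.
Difference = 7740/13 frames (≈ 595.3846); B is ahead of A.

7740/13 frames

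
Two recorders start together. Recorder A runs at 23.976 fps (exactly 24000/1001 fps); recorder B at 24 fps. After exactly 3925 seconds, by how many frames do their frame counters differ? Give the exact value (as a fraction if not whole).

94200/1001 frames

A emits 24000/1001 × 3925 = 94200000/1001 frames; B emits 24 × 3925 = 94200.
Difference = 94200/1001 frames (≈ 94.1059); B is ahead of A.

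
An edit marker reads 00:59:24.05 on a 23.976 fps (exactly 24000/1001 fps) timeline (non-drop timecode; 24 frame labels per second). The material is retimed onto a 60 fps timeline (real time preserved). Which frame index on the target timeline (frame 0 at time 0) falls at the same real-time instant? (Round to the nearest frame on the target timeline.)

Source frame index: (0×3600 + 59×60 + 24) × 24 + 5 = 85541.
Real time: 85541 / (24000/1001) = 85626541/24000 s.
Target frame: (85626541/24000) × (60) = 85626541/400 ≈ 214066.353 → 214066.

frame 214066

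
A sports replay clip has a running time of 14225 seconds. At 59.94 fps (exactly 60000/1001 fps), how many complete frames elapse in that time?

852647 frames

Frames = 14225 × 60000/1001 = 853500000/1001 ≈ 852647.3526.
Complete frames: 852647.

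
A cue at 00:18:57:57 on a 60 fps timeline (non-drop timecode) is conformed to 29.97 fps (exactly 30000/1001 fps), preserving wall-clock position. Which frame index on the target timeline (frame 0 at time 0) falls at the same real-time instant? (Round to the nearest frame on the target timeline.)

frame 34104

Source frame index: (0×3600 + 18×60 + 57) × 60 + 57 = 68277.
Real time: 68277 / (60) = 22759/20 s.
Target frame: (22759/20) × (30000/1001) = 3103500/91 ≈ 34104.396 → 34104.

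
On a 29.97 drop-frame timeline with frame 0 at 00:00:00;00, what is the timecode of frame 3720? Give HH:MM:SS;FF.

00:02:04;04

Ten DF minutes hold 17982 frames, so frame 3720 lies in block 0 (frames 0–17981) with 3720 frames into that block.
The block's first minute is 1800 frames and the rest 1798 each; 3720 frames reaches minute 2, so 0 × 18 + 2 × 2 = 4 labels have been skipped so far.
Adding those back, label number 3720 + 4 = 3724 at 30 labels/s is 124 s + 4 f = 0 h 2 min 4 s frame 4, i.e. 00:02:04;04.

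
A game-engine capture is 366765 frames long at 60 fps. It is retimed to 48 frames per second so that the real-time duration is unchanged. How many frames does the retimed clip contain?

293412 frames

Target frames = source frames × (target rate / source rate) = 366765 × (48)/(60) = 366765 × 4/5 = 293412.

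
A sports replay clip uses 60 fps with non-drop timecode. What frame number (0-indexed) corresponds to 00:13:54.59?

Total seconds to the label: (0 × 3600 + 13 × 60 + 54) = 834.
Frame index = 834 × 60 + 59 = 50099.

50099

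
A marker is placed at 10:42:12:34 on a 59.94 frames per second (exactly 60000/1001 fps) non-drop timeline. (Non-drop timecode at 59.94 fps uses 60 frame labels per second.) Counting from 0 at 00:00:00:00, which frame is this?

frame 2311954

Total seconds to the label: (10 × 3600 + 42 × 60 + 12) = 38532.
Frame index = 38532 × 60 + 34 = 2311954.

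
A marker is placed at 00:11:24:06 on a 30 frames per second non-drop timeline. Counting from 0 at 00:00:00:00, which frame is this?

20526

Total seconds to the label: (0 × 3600 + 11 × 60 + 24) = 684.
Frame index = 684 × 30 + 6 = 20526.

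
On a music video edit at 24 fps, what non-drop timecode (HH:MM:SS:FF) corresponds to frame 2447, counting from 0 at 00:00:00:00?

2447 ÷ 24 = 101 full seconds, remainder 23 frames.
101 s = 0 h 1 min 41 s.
Timecode: 00:01:41:23.

00:01:41:23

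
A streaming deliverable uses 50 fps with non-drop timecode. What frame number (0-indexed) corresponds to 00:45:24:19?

Total seconds to the label: (0 × 3600 + 45 × 60 + 24) = 2724.
Frame index = 2724 × 50 + 19 = 136219.

frame 136219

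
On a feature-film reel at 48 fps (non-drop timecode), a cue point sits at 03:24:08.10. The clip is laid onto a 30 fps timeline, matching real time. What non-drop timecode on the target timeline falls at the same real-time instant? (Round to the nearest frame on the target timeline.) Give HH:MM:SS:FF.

Source frame index: (3×3600 + 24×60 + 8) × 48 + 10 = 587914.
Real time: 587914 / (48) = 293957/24 s.
Target frame: (293957/24) × (30) = 1469785/4 ≈ 367446.250 → 367446.
At 30 labels/s: frame 367446 → 03:24:08:06.

03:24:08:06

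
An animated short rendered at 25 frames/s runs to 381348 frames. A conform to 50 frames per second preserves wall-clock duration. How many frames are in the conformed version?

Frames at target rate = 381348 × (50) / (25) = 762696.

762696 frames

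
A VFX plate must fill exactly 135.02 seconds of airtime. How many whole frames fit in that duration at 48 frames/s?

Frames = 135.02 × 48 = 162024/25 ≈ 6480.9600.
Complete frames: 6480.

6480 frames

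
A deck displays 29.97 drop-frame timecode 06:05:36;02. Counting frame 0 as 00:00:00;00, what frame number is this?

657424

Complete 10-minute blocks: 36, each 17982 frames → 647352.
Remaining 5 whole minutes in the current block: 1800 + 4 × 1798 = 8992 frames.
Within the current minute: 36 × 30 + 2 − 2 = 1080 (labels ;00/;01 skipped at this minute). Total = 647352 + 8992 + 1080 = 657424.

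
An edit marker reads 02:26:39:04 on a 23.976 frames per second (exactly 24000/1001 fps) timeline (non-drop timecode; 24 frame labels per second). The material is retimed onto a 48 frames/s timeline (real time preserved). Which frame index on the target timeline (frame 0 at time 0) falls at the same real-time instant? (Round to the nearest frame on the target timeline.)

frame 422782

Source frame index: (2×3600 + 26×60 + 39) × 24 + 4 = 211180.
Real time: 211180 / (24000/1001) = 10569559/1200 s.
Target frame: (10569559/1200) × (48) = 10569559/25 ≈ 422782.360 → 422782.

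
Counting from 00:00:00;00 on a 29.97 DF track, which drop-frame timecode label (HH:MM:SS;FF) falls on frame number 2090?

Each 10-minute DF block holds 10 × 60 × 30 − 9 × 2 = 17982 frames. 2090 ÷ 17982 → 0 full blocks, remainder 2090.
Within the partial block the first minute is 1800 frames and each further minute 1798, so 1 further minute boundary passed. Total skipped labels = 18 × 0 + 2 × 1 = 2.
Non-drop label index = 2090 + 2 = 2092; at 30 labels/s that is 00:01:09:22, i.e. DF 00:01:09;22.

00:01:09;22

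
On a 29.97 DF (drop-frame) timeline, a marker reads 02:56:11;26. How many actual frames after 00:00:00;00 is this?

As if non-drop at 30 labels/s: (2 × 3600 + 56 × 60 + 11) × 30 + 26 = 317156.
Minute boundaries passed: 176; those not divisible by 10: 176 − 17 = 159; dropped labels = 2 × 159 = 318.
Actual frame index = 317156 − 318 = 316838.

316838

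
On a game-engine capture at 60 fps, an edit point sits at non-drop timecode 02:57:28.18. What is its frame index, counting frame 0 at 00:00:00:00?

638898

Total seconds to the label: (2 × 3600 + 57 × 60 + 28) = 10648.
Frame index = 10648 × 60 + 18 = 638898.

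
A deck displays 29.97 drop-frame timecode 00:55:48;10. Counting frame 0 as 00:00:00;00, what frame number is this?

100350

As if non-drop at 30 labels/s: (0 × 3600 + 55 × 60 + 48) × 30 + 10 = 100450.
Minute boundaries passed: 55; those not divisible by 10: 55 − 5 = 50; dropped labels = 2 × 50 = 100.
Actual frame index = 100450 − 100 = 100350.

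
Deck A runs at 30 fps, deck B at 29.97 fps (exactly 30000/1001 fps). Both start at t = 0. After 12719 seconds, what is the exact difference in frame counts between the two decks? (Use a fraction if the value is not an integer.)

54510/143 frames

A emits 30 × 12719 = 381570 frames; B emits 30000/1001 × 12719 = 54510000/143.
Difference = 54510/143 frames (≈ 381.1888); B is behind A.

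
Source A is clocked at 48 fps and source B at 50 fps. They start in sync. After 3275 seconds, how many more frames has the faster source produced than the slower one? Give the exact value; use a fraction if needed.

6550 frames

A emits 48 × 3275 = 157200 frames; B emits 50 × 3275 = 163750.
Difference = 6550 frames; B is ahead of A.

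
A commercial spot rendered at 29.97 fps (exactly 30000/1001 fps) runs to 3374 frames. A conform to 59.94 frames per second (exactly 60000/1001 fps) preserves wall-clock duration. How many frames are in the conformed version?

6748 frames

Target frames = source frames × (target rate / source rate) = 3374 × (60000/1001)/(30000/1001) = 3374 × 2 = 6748.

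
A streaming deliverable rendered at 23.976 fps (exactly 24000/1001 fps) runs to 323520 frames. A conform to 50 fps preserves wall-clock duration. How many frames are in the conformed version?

Target frames = source frames × (target rate / source rate) = 323520 × (50)/(24000/1001) = 323520 × 1001/480 = 674674.

674674 frames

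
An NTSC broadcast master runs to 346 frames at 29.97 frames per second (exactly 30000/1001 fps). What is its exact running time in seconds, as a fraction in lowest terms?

173173/15000 seconds

Running time = 346 ÷ (30000/1001) = 346 × 1001/30000 = 173173/15000 s.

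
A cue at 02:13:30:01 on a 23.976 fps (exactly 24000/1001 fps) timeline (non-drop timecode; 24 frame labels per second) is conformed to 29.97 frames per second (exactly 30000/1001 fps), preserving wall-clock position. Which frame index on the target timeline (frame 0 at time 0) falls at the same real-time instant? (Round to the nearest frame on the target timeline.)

frame 240301

Source frame index: (2×3600 + 13×60 + 30) × 24 + 1 = 192241.
Real time: 192241 / (24000/1001) = 192433241/24000 s.
Target frame: (192433241/24000) × (30000/1001) = 961205/4 ≈ 240301.250 → 240301.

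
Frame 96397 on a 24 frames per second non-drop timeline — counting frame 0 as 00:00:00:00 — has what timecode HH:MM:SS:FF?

01:06:56:13

96397 ÷ 24 = 4016 full seconds, remainder 13 frames.
4016 s = 1 h 6 min 56 s.
Timecode: 01:06:56:13.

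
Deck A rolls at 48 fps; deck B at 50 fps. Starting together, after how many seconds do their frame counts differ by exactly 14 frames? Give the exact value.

The gap grows by |50 − 48| = 2 frames per second.
Time for a 14-frame gap: 14 ÷ (2) = 7 s.

7 seconds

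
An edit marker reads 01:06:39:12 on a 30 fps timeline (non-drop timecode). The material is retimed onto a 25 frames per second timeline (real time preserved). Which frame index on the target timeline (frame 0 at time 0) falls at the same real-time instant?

frame 99985

Source frame index: (1×3600 + 6×60 + 39) × 30 + 12 = 119982.
Real time: 119982 / (30) = 19997/5 s.
Target frame: (19997/5) × (25) = 99985.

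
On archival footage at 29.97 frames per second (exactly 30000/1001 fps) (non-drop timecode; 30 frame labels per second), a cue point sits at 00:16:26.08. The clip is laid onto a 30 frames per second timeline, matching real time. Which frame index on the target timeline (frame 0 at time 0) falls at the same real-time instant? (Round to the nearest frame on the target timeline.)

frame 29618

Source frame index: (0×3600 + 16×60 + 26) × 30 + 8 = 29588.
Real time: 29588 / (30000/1001) = 7404397/7500 s.
Target frame: (7404397/7500) × (30) = 7404397/250 ≈ 29617.588 → 29618.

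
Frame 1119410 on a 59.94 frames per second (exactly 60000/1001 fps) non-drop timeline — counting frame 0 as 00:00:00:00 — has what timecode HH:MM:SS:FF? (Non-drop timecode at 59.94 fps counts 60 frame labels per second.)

1119410 ÷ 60 = 18656 full seconds, remainder 50 frames.
18656 s = 5 h 10 min 56 s.
Timecode: 05:10:56:50.

05:10:56:50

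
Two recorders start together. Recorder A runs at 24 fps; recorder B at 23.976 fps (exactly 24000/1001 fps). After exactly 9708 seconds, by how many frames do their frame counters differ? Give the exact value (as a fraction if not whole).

A emits 24 × 9708 = 232992 frames; B emits 24000/1001 × 9708 = 232992000/1001.
Difference = 232992/1001 frames (≈ 232.7592); B is behind A.

232992/1001 frames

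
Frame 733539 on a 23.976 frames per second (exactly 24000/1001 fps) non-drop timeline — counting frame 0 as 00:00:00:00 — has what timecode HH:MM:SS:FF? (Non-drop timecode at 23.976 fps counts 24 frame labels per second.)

733539 ÷ 24 = 30564 full seconds, remainder 3 frames.
30564 s = 8 h 29 min 24 s.
Timecode: 08:29:24:03.

08:29:24:03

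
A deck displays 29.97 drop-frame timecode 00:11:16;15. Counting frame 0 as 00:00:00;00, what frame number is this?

20275

As if non-drop at 30 labels/s: (0 × 3600 + 11 × 60 + 16) × 30 + 15 = 20295.
Minute boundaries passed: 11; those not divisible by 10: 11 − 1 = 10; dropped labels = 2 × 10 = 20.
Actual frame index = 20295 − 20 = 20275.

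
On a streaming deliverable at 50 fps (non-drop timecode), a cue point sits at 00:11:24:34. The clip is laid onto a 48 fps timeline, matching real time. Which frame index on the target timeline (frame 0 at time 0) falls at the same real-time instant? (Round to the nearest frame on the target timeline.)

Source frame index: (0×3600 + 11×60 + 24) × 50 + 34 = 34234.
Real time: 34234 / (50) = 17117/25 s.
Target frame: (17117/25) × (48) = 821616/25 ≈ 32864.640 → 32865.

frame 32865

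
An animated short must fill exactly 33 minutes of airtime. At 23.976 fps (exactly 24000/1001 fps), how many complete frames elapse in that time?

33 min = 1980 s.
Frames = 1980 × 24000/1001 = 4320000/91 ≈ 47472.5275.
Complete frames: 47472.

47472 frames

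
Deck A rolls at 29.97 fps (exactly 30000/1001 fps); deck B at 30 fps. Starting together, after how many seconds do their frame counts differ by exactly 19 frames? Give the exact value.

The gap grows by |30 − 30000/1001| = 30/1001 frames per second.
Time for a 19-frame gap: 19 ÷ (30/1001) = 19019/30 s.

19019/30 seconds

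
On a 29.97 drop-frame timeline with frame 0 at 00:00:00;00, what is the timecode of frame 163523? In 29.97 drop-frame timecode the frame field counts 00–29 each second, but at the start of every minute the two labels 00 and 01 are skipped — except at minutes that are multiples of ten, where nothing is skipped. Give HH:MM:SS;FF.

01:30:56;05

Each 10-minute DF block holds 10 × 60 × 30 − 9 × 2 = 17982 frames. 163523 ÷ 17982 → 9 full blocks, remainder 1685.
Within the partial block the first minute is 1800 frames and each further minute 1798, so 0 further minute boundaries passed. Total skipped labels = 18 × 9 + 2 × 0 = 162.
Non-drop label index = 163523 + 162 = 163685; at 30 labels/s that is 01:30:56:05, i.e. DF 01:30:56;05.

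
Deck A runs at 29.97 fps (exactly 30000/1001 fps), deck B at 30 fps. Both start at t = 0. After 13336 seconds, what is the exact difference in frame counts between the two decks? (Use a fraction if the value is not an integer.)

400080/1001 frames

A emits 30000/1001 × 13336 = 400080000/1001 frames; B emits 30 × 13336 = 400080.
Difference = 400080/1001 frames (≈ 399.6803); B is ahead of A.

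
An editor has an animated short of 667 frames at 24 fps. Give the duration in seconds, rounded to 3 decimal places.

Running time = 667 × 1/24 = 667/24 s ≈ 27.792 s.

27.792 seconds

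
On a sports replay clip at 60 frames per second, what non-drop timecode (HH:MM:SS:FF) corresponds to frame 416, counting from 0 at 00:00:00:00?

416 ÷ 60 = 6 full seconds, remainder 56 frames.
6 s = 0 h 0 min 6 s.
Timecode: 00:00:06:56.

00:00:06:56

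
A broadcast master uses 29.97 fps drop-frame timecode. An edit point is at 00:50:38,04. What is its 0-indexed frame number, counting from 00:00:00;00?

91054

As if non-drop at 30 labels/s: (0 × 3600 + 50 × 60 + 38) × 30 + 4 = 91144.
Minute boundaries passed: 50; those not divisible by 10: 50 − 5 = 45; dropped labels = 2 × 45 = 90.
Actual frame index = 91144 − 90 = 91054.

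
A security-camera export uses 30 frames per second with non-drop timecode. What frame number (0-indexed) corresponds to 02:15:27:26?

frame 243836

Total seconds to the label: (2 × 3600 + 15 × 60 + 27) = 8127.
Frame index = 8127 × 30 + 26 = 243836.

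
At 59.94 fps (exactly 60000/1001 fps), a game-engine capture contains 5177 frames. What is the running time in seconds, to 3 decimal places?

Running time = 5177 × 1001/60000 = 5182177/60000 s ≈ 86.370 s.

86.370 seconds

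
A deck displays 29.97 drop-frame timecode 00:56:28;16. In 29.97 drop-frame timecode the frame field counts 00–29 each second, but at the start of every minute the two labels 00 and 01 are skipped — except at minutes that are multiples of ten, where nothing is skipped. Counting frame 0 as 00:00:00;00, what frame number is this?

Complete 10-minute blocks: 5, each 17982 frames → 89910.
Remaining 6 whole minutes in the current block: 1800 + 5 × 1798 = 10790 frames.
Within the current minute: 28 × 30 + 16 − 2 = 854 (labels ;00/;01 skipped at this minute). Total = 89910 + 10790 + 854 = 101554.

101554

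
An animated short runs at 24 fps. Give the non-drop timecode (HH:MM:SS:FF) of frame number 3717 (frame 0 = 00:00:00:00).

00:02:34:21

3717 ÷ 24 = 154 full seconds, remainder 21 frames.
154 s = 0 h 2 min 34 s.
Timecode: 00:02:34:21.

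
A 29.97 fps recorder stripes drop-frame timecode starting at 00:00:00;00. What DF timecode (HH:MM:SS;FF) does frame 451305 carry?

04:10:58;15

Ten DF minutes hold 17982 frames, so frame 451305 lies in block 25 (frames 449550–467531) with 1755 frames into that block.
The block's first minute is 1800 frames and the rest 1798 each; 1755 frames reaches minute 0, so 25 × 18 + 0 × 2 = 450 labels have been skipped so far.
Adding those back, label number 451305 + 450 = 451755 at 30 labels/s is 15058 s + 15 f = 4 h 10 min 58 s frame 15, i.e. 04:10:58;15.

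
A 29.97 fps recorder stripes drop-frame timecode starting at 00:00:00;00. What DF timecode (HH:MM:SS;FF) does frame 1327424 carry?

Ten DF minutes hold 17982 frames, so frame 1327424 lies in block 73 (frames 1312686–1330667) with 14738 frames into that block.
The block's first minute is 1800 frames and the rest 1798 each; 14738 frames reaches minute 8, so 73 × 18 + 8 × 2 = 1330 labels have been skipped so far.
Adding those back, label number 1327424 + 1330 = 1328754 at 30 labels/s is 44291 s + 24 f = 12 h 18 min 11 s frame 24, i.e. 12:18:11;24.

12:18:11;24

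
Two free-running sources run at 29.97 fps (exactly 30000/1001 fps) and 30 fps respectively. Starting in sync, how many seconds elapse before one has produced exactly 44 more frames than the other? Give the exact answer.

22022/15 seconds

The gap grows by |30 − 30000/1001| = 30/1001 frames per second.
Time for a 44-frame gap: 44 ÷ (30/1001) = 22022/15 s.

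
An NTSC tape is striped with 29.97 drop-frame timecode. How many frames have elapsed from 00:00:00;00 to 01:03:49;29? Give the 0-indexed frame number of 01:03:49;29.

Complete 10-minute blocks: 6, each 17982 frames → 107892.
Remaining 3 whole minutes in the current block: 1800 + 2 × 1798 = 5396 frames.
Within the current minute: 49 × 30 + 29 − 2 = 1497 (labels ;00/;01 skipped at this minute). Total = 107892 + 5396 + 1497 = 114785.

114785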